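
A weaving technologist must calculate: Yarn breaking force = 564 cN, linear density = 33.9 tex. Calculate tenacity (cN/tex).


Formula: Tenacity = Breaking force / Linear density
Tenacity = 564 cN / 33.9 tex
Tenacity = 16.64 cN/tex

16.64 cN/tex


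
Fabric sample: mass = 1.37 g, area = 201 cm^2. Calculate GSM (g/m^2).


Formula: GSM = mass_g / area_m2
Step 1: Convert area: 201 cm^2 = 201 / 10000 = 0.0201 m^2
Step 2: GSM = 1.37 g / 0.0201 m^2 = 68.2 g/m^2

68.2 g/m^2


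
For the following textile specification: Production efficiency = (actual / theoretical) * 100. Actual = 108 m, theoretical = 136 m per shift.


Formula: Efficiency% = (Actual output / Theoretical output) * 100
Efficiency% = (108 / 136) * 100
Efficiency% = 0.794118 * 100 = 79.4118% ≈ 79.4%

79.4%


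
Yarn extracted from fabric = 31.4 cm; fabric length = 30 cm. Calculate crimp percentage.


Formula: Crimp% = ((L_yarn - L_fabric) / L_fabric) * 100
Step 1: Extension = 31.4 - 30 = 1.4 cm
Step 2: Crimp% = (1.4 / 30) * 100
Step 3: Crimp% = 0.046667 * 100 = 4.6667% ≈ 4.7%

4.7%


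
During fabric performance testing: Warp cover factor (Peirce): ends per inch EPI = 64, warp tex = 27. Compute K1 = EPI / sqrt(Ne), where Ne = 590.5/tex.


Formula: K1 = EPI / sqrt(Ne), with Ne = 590.5 / tex_warp
Step 1: Ne = 590.5 / 27 = 21.87
Step 2: sqrt(Ne) = sqrt(21.87) = 4.6765
Step 3: K1 = 64 / 4.6765 = 13.7

13.7


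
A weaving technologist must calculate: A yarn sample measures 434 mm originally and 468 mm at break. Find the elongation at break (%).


Formula: Elongation (%) = ((L_break - L0) / L0) * 100
Step 1: Extension = 468 - 434 = 34 mm
Step 2: Elongation = (34 / 434) * 100
Step 3: Elongation = 0.078341 * 100 = 7.8341% ≈ 7.8%

7.8%


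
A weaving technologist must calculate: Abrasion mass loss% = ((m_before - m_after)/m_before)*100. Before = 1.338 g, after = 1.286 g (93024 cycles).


Formula: Mass loss% = ((m_before - m_after) / m_before) * 100
Step 1: Mass loss = 1.338 - 1.286 = 0.052 g
Step 2: Ratio = 0.052 / 1.338 = 0.038864
Step 3: Mass loss% = 0.038864 * 100 = 3.8864% ≈ 3.89%

3.89%


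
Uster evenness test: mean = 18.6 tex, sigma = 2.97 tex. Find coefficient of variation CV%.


Formula: CV% = (standard deviation / mean) * 100
Step 1: Ratio = 2.97 / 18.6 = 0.159677
Step 2: CV% = 0.159677 * 100 = 15.9677% ≈ 16.0%

16.0%


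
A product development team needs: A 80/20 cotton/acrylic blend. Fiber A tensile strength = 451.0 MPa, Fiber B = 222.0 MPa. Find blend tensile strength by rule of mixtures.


Formula: Blend property = (fraction_A * property_A) + (fraction_B * property_B)
Step 1: Contribution A = 80/100 * 451.0 MPa = 360.8 MPa
Step 2: Contribution B = 20/100 * 222.0 MPa = 44.4 MPa
Step 3: Blend tensile strength = 360.8 + 44.4 = 405.2 MPa

405.2 MPa


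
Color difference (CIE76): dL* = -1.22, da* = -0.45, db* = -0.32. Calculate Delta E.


Formula: Delta E = sqrt(dL*^2 + da*^2 + db*^2)
Step 1: dL*^2 = (-1.22)^2 = 1.4884
Step 2: da*^2 = (-0.45)^2 = 0.2025
Step 3: db*^2 = (-0.32)^2 = 0.1024
Step 4: Sum = 1.4884 + 0.2025 + 0.1024 = 1.7933
Step 5: Delta E = sqrt(1.7933) = 1.34

1.34 Delta E


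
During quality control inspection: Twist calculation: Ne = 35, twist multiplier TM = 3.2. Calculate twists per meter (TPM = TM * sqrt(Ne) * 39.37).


Formula: TPM = TM * sqrt(Ne) * 39.37
Step 1: sqrt(Ne) = sqrt(35) = 5.9161
Step 2: TM * sqrt(Ne) = 3.2 * 5.9161 = 18.9315
Step 3: TPM = 18.9315 * 39.37 = 745 twists/m

745 twists/m


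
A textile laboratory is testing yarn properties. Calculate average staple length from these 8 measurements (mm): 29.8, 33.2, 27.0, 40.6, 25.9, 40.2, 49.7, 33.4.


Formula: Mean = sum of lengths / count
Sum = 29.8 + 33.2 + 27.0 + 40.6 + 25.9 + 40.2 + 49.7 + 33.4
Sum = 279.8 mm
Mean = 279.8 / 8 = 34.98 mm

34.98 mm


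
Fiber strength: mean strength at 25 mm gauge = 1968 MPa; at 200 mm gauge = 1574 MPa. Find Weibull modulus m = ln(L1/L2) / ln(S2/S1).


Formula: m = ln(L1/L2) / ln(S2/S1)
Step 1: ln(L1/L2) = ln(25/200) = -2.07944
Step 2: S2/S1 = 1574/1968 = 0.7998
Step 3: ln(S2/S1) = ln(0.7998) = -0.22339
Step 4: m = -2.07944 / -0.22339 = 9.31

9.31 (Weibull m)


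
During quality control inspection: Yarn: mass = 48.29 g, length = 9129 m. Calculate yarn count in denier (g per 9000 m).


Formula: den = (mass_g / length_m) * 9000
Substituting: den = (48.29 / 9129) * 9000
Intermediate: 48.29 / 9129 = 0.00528974 g/m
den = 0.00528974 * 9000 = 47.6 denier

47.6 denier


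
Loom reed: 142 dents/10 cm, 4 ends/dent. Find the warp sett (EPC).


Formula: EPC = (dents per 10 cm * ends per dent) / 10
Step 1: Total ends per 10 cm = 142 * 4 = 568
Step 2: EPC = 568 / 10 = 56.8 ends/cm

56.8 ends/cm


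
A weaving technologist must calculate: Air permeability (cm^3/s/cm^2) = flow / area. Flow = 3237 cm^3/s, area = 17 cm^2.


Formula: Air Permeability = Airflow / Test Area
AP = 3237 cm^3/s / 17 cm^2
AP = 190.4 cm^3/s/cm^2

190.4 cm^3/s/cm^2


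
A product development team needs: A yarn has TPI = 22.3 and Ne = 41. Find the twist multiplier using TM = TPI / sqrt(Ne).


Formula: TM = TPI / sqrt(Ne)
Step 1: sqrt(Ne) = sqrt(41) = 6.4031
Step 2: TM = 22.3 / 6.4031 = 3.48

3.48 TM


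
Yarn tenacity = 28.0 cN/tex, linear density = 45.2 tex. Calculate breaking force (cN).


Formula: Breaking force = Tenacity * Linear density
F = 28.0 cN/tex * 45.2 tex
F = 1265.60 cN

1265.60 cN


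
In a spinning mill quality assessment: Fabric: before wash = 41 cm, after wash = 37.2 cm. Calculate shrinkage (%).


Formula: Shrinkage% = ((L_before - L_after) / L_before) * 100
Step 1: Shrinkage = 41 - 37.2 = 3.8 cm
Step 2: Shrinkage% = (3.8 / 41) * 100
Step 3: Shrinkage% = 0.092683 * 100 = 9.2683% ≈ 9.3%

9.3%


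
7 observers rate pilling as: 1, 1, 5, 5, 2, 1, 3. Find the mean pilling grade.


Formula: Mean = sum / count
Sum = 1 + 1 + 5 + 5 + 2 + 1 + 3 = 18
Mean = 18 / 7 = 2.6

2.6


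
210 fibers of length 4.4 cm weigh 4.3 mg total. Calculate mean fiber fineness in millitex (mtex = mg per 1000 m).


Formula: fineness (mtex) = mass (mg) / total length (km) = (mass_mg / total_length_m) * 1000
Step 1: Convert fiber length: 4.4 cm = 0.044 m
Step 2: Total fiber length = 210 * 0.044 = 9.24 m
Step 3: Linear density = 4.3 mg / 9.24 m = 0.4654 mg/m
Step 4: fineness = 0.4654 * 1000 = 465.4 mtex

465.4 mtex


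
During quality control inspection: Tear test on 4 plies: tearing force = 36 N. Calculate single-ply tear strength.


Formula: Per-ply strength = Total force / Number of plies
Per-ply = 36 N / 4
Per-ply = 9 N

9 N


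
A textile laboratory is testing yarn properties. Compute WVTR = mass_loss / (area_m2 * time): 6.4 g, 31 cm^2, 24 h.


Formula: WVTR = mass_loss / (area * time)
Step 1: Convert area: 31 cm^2 = 0.0031 m^2
Step 2: WVTR = 6.4 g / (0.0031 m^2 * 24 h)
Step 3: WVTR = 6.4 / 0.0744 = 86.0 g/m^2/h

86.0 g/m^2/h


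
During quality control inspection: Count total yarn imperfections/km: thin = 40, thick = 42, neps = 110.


Formula: Total = thin places + thick places + neps
Total = 40 + 42 + 110
Total = 192 imperfections/km

192 imperfections/km


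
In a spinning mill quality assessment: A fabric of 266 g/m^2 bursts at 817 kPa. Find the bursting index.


Formula: Bursting Index = Bursting Strength / Fabric GSM
BI = 817 kPa / 266 g/m^2
BI = 3.071 kPa/(g/m^2)

3.071 kPa/(g/m^2)


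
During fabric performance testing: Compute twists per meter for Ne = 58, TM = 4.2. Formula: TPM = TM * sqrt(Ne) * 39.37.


Formula: TPM = TM * sqrt(Ne) * 39.37
Step 1: sqrt(Ne) = sqrt(58) = 7.6158
Step 2: TM * sqrt(Ne) = 4.2 * 7.6158 = 31.9864
Step 3: TPM = 31.9864 * 39.37 = 1259 twists/m

1259 twists/m


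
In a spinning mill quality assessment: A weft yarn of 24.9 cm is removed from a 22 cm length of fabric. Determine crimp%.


Formula: Crimp% = ((L_yarn - L_fabric) / L_fabric) * 100
Step 1: Extension = 24.9 - 22 = 2.9 cm
Step 2: Crimp% = (2.9 / 22) * 100
Step 3: Crimp% = 0.131818 * 100 = 13.1818% ≈ 13.2%

13.2%


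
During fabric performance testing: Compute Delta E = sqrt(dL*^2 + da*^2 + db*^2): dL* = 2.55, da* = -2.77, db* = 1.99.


Formula: Delta E = sqrt(dL*^2 + da*^2 + db*^2)
Step 1: dL*^2 = 2.55^2 = 6.5025
Step 2: da*^2 = (-2.77)^2 = 7.6729
Step 3: db*^2 = 1.99^2 = 3.9601
Step 4: Sum = 6.5025 + 7.6729 + 3.9601 = 18.1355
Step 5: Delta E = sqrt(18.1355) = 4.26

4.26 Delta E


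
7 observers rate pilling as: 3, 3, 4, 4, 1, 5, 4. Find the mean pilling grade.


Formula: Mean = sum / count
Sum = 3 + 3 + 4 + 4 + 1 + 5 + 4 = 24
Mean = 24 / 7 = 3.4

3.4


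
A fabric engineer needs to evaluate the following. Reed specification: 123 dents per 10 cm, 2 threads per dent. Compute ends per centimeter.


Formula: EPC = (dents per 10 cm * ends per dent) / 10
Step 1: Total ends per 10 cm = 123 * 2 = 246
Step 2: EPC = 246 / 10 = 24.6 ends/cm

24.6 ends/cm


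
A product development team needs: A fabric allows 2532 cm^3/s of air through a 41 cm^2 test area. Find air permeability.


Formula: Air Permeability = Airflow / Test Area
AP = 2532 cm^3/s / 41 cm^2
AP = 61.8 cm^3/s/cm^2

61.8 cm^3/s/cm^2


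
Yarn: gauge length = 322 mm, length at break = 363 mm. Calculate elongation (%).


Formula: Elongation (%) = ((L_break - L0) / L0) * 100
Step 1: Extension = 363 - 322 = 41 mm
Step 2: Elongation = (41 / 322) * 100
Step 3: Elongation = 0.127329 * 100 = 12.7329% ≈ 12.7%

12.7%


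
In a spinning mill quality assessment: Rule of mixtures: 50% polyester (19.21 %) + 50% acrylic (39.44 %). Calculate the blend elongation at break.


Formula: Blend property = (fraction_A * property_A) + (fraction_B * property_B)
Step 1: Contribution A = 50/100 * 19.21 % = 9.605 %
Step 2: Contribution B = 50/100 * 39.44 % = 19.72 %
Step 3: Blend elongation at break = 9.605 + 19.72 = 29.325 %

29.325 %


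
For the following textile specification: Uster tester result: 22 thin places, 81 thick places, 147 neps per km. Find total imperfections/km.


Formula: Total = thin places + thick places + neps
Total = 22 + 81 + 147
Total = 250 imperfections/km

250 imperfections/km


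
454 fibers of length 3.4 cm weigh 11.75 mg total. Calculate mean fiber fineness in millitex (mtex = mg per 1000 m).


Formula: fineness (mtex) = mass (mg) / total length (km) = (mass_mg / total_length_m) * 1000
Step 1: Convert fiber length: 3.4 cm = 0.034 m
Step 2: Total fiber length = 454 * 0.034 = 15.436 m
Step 3: Linear density = 11.75 mg / 15.436 m = 0.7612 mg/m
Step 4: fineness = 0.7612 * 1000 = 761.2 mtex

761.2 mtex


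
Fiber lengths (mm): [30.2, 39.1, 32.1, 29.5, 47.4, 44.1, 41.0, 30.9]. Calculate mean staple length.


Formula: Mean = sum of lengths / count
Sum = 30.2 + 39.1 + 32.1 + 29.5 + 47.4 + 44.1 + 41.0 + 30.9
Sum = 294.3 mm
Mean = 294.3 / 8 = 36.79 mm

36.79 mm


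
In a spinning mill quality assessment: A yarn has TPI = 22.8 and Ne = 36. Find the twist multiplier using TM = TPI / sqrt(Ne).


Formula: TM = TPI / sqrt(Ne)
Step 1: sqrt(Ne) = sqrt(36) = 6
Step 2: TM = 22.8 / 6 = 3.80

3.80 TM


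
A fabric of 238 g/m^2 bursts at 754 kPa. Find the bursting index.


Formula: Bursting Index = Bursting Strength / Fabric GSM
BI = 754 kPa / 238 g/m^2
BI = 3.168 kPa/(g/m^2)

3.168 kPa/(g/m^2)


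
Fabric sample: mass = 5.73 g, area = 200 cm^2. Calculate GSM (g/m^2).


Formula: GSM = mass_g / area_m2
Step 1: Convert area: 200 cm^2 = 200 / 10000 = 0.02 m^2
Step 2: GSM = 5.73 g / 0.02 m^2 = 286.5 g/m^2

286.5 g/m^2


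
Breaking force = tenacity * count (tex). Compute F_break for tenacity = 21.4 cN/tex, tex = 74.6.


Formula: Breaking force = Tenacity * Linear density
F = 21.4 cN/tex * 74.6 tex
F = 1596.44 cN

1596.44 cN


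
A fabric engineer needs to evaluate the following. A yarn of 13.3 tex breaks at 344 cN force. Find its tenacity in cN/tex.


Formula: Tenacity = Breaking force / Linear density
Tenacity = 344 cN / 13.3 tex
Tenacity = 25.86 cN/tex

25.86 cN/tex


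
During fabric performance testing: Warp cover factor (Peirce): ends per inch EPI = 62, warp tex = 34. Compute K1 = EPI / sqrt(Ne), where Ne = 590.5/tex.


Formula: K1 = EPI / sqrt(Ne), with Ne = 590.5 / tex_warp
Step 1: Ne = 590.5 / 34 = 17.368
Step 2: sqrt(Ne) = sqrt(17.368) = 4.1675
Step 3: K1 = 62 / 4.1675 = 14.9

14.9


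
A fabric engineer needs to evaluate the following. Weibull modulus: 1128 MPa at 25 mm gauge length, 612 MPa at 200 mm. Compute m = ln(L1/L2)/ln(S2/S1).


Formula: m = ln(L1/L2) / ln(S2/S1)
Step 1: ln(L1/L2) = ln(25/200) = -2.07944
Step 2: S2/S1 = 612/1128 = 0.54255
Step 3: ln(S2/S1) = ln(0.54255) = -0.61148
Step 4: m = -2.07944 / -0.61148 = 3.40

3.40 (Weibull m)


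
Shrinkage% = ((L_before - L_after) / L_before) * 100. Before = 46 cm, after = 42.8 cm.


Formula: Shrinkage% = ((L_before - L_after) / L_before) * 100
Step 1: Shrinkage = 46 - 42.8 = 3.2 cm
Step 2: Shrinkage% = (3.2 / 46) * 100
Step 3: Shrinkage% = 0.069565 * 100 = 6.9565% ≈ 7.0%

7.0%


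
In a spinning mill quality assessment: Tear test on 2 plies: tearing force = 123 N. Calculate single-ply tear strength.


Formula: Per-ply strength = Total force / Number of plies
Per-ply = 123 N / 2
Per-ply = 61.5 N

61.5 N


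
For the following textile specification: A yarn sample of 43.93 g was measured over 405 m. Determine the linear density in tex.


Formula: Tex = (mass_g / length_m) * 1000
Substituting: Tex = (43.93 / 405) * 1000
Intermediate: 43.93 / 405 = 0.10846914 g/m
Tex = 0.10846914 * 1000 = 108.47 tex

108.47 tex


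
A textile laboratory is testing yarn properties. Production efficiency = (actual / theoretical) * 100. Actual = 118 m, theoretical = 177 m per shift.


Formula: Efficiency% = (Actual output / Theoretical output) * 100
Efficiency% = (118 / 177) * 100
Efficiency% = 0.666667 * 100 = 66.6667% ≈ 66.7%

66.7%


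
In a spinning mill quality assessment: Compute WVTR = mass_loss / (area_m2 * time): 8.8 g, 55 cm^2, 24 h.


Formula: WVTR = mass_loss / (area * time)
Step 1: Convert area: 55 cm^2 = 0.0055 m^2
Step 2: WVTR = 8.8 g / (0.0055 m^2 * 24 h)
Step 3: WVTR = 8.8 / 0.132 = 66.7 g/m^2/h

66.7 g/m^2/h


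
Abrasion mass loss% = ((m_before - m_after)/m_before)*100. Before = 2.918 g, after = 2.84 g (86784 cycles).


Formula: Mass loss% = ((m_before - m_after) / m_before) * 100
Step 1: Mass loss = 2.918 - 2.84 = 0.078 g
Step 2: Ratio = 0.078 / 2.918 = 0.0267306
Step 3: Mass loss% = 0.0267306 * 100 = 2.67306% ≈ 2.67%

2.67%


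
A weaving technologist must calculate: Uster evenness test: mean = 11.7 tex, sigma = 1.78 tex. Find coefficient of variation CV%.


Formula: CV% = (standard deviation / mean) * 100
Step 1: Ratio = 1.78 / 11.7 = 0.152137
Step 2: CV% = 0.152137 * 100 = 15.2137% ≈ 15.2%

15.2%


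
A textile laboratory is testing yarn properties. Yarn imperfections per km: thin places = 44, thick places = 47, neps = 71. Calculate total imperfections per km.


Formula: Total = thin places + thick places + neps
Total = 44 + 47 + 71
Total = 162 imperfections/km

162 imperfections/km


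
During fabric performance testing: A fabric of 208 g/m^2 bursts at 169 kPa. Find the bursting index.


Formula: Bursting Index = Bursting Strength / Fabric GSM
BI = 169 kPa / 208 g/m^2
BI = 0.813 kPa/(g/m^2)

0.813 kPa/(g/m^2)


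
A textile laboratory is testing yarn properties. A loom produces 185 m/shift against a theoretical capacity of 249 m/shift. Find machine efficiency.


Formula: Efficiency% = (Actual output / Theoretical output) * 100
Efficiency% = (185 / 249) * 100
Efficiency% = 0.742972 * 100 = 74.2972% ≈ 74.3%

74.3%


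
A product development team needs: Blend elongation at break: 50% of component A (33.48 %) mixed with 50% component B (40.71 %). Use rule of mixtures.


Formula: Blend property = (fraction_A * property_A) + (fraction_B * property_B)
Step 1: Contribution A = 50/100 * 33.48 % = 16.74 %
Step 2: Contribution B = 50/100 * 40.71 % = 20.355 %
Step 3: Blend elongation at break = 16.74 + 20.355 = 37.095 %

37.095 %


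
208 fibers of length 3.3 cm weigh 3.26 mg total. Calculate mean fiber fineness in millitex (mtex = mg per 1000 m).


Formula: fineness (mtex) = mass (mg) / total length (km) = (mass_mg / total_length_m) * 1000
Step 1: Convert fiber length: 3.3 cm = 0.033 m
Step 2: Total fiber length = 208 * 0.033 = 6.864 m
Step 3: Linear density = 3.26 mg / 6.864 m = 0.4749 mg/m
Step 4: fineness = 0.4749 * 1000 = 474.9 mtex

474.9 mtex


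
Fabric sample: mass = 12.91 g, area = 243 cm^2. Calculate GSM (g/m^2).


Formula: GSM = mass_g / area_m2
Step 1: Convert area: 243 cm^2 = 243 / 10000 = 0.0243 m^2
Step 2: GSM = 12.91 g / 0.0243 m^2 = 531.3 g/m^2

531.3 g/m^2


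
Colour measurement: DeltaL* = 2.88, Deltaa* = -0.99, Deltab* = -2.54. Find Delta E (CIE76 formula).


Formula: Delta E = sqrt(dL*^2 + da*^2 + db*^2)
Step 1: dL*^2 = 2.88^2 = 8.2944
Step 2: da*^2 = (-0.99)^2 = 0.9801
Step 3: db*^2 = (-2.54)^2 = 6.4516
Step 4: Sum = 8.2944 + 0.9801 + 6.4516 = 15.7261
Step 5: Delta E = sqrt(15.7261) = 3.97

3.97 Delta E


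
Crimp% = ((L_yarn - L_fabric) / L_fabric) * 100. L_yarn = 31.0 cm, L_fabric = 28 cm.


Formula: Crimp% = ((L_yarn - L_fabric) / L_fabric) * 100
Step 1: Extension = 31.0 - 28 = 3.0 cm
Step 2: Crimp% = (3.0 / 28) * 100
Step 3: Crimp% = 0.107143 * 100 = 10.7143% ≈ 10.7%

10.7%


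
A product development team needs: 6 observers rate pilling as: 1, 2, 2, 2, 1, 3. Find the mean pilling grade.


Formula: Mean = sum / count
Sum = 1 + 2 + 2 + 2 + 1 + 3 = 11
Mean = 11 / 6 = 1.8

1.8


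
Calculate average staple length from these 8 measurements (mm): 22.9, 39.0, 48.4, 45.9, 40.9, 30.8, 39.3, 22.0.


Formula: Mean = sum of lengths / count
Sum = 22.9 + 39.0 + 48.4 + 45.9 + 40.9 + 30.8 + 39.3 + 22.0
Sum = 289.2 mm
Mean = 289.2 / 8 = 36.15 mm

36.15 mm


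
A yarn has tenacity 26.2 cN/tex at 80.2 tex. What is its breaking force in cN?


Formula: Breaking force = Tenacity * Linear density
F = 26.2 cN/tex * 80.2 tex
F = 2101.24 cN

2101.24 cN


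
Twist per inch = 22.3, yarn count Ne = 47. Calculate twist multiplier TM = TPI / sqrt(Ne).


Formula: TM = TPI / sqrt(Ne)
Step 1: sqrt(Ne) = sqrt(47) = 6.8557
Step 2: TM = 22.3 / 6.8557 = 3.25

3.25 TM


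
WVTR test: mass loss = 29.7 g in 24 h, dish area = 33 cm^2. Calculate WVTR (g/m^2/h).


Formula: WVTR = mass_loss / (area * time)
Step 1: Convert area: 33 cm^2 = 0.0033 m^2
Step 2: WVTR = 29.7 g / (0.0033 m^2 * 24 h)
Step 3: WVTR = 29.7 / 0.0792 = 375.0 g/m^2/h

375.0 g/m^2/h


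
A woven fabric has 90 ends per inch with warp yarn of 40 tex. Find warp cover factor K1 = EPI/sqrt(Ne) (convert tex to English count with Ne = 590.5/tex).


Formula: K1 = EPI / sqrt(Ne), with Ne = 590.5 / tex_warp
Step 1: Ne = 590.5 / 40 = 14.763
Step 2: sqrt(Ne) = sqrt(14.763) = 3.8423
Step 3: K1 = 90 / 3.8423 = 23.4

23.4


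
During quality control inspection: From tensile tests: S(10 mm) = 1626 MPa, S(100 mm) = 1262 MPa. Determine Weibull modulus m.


Formula: m = ln(L1/L2) / ln(S2/S1)
Step 1: ln(L1/L2) = ln(10/100) = -2.30259
Step 2: S2/S1 = 1262/1626 = 0.77614
Step 3: ln(S2/S1) = ln(0.77614) = -0.25342
Step 4: m = -2.30259 / -0.25342 = 9.09

9.09 (Weibull m)


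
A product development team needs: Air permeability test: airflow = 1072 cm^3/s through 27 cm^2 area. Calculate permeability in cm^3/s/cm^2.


Formula: Air Permeability = Airflow / Test Area
AP = 1072 cm^3/s / 27 cm^2
AP = 39.7 cm^3/s/cm^2

39.7 cm^3/s/cm^2


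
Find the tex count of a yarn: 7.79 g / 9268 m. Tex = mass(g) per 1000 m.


Formula: Tex = (mass_g / length_m) * 1000
Substituting: Tex = (7.79 / 9268) * 1000
Intermediate: 7.79 / 9268 = 0.00084053 g/m
Tex = 0.00084053 * 1000 = 0.84 tex

0.84 tex


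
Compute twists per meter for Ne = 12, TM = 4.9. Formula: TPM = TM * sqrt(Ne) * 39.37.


Formula: TPM = TM * sqrt(Ne) * 39.37
Step 1: sqrt(Ne) = sqrt(12) = 3.4641
Step 2: TM * sqrt(Ne) = 4.9 * 3.4641 = 16.9741
Step 3: TPM = 16.9741 * 39.37 = 668 twists/m

668 twists/m


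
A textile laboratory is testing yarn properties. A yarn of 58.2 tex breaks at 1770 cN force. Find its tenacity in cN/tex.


Formula: Tenacity = Breaking force / Linear density
Tenacity = 1770 cN / 58.2 tex
Tenacity = 30.41 cN/tex

30.41 cN/tex


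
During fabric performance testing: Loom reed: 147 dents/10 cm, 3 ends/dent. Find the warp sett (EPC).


Formula: EPC = (dents per 10 cm * ends per dent) / 10
Step 1: Total ends per 10 cm = 147 * 3 = 441
Step 2: EPC = 441 / 10 = 44.1 ends/cm

44.1 ends/cm


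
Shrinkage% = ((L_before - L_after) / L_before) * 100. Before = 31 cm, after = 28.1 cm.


Formula: Shrinkage% = ((L_before - L_after) / L_before) * 100
Step 1: Shrinkage = 31 - 28.1 = 2.9 cm
Step 2: Shrinkage% = (2.9 / 31) * 100
Step 3: Shrinkage% = 0.093548 * 100 = 9.3548% ≈ 9.4%

9.4%


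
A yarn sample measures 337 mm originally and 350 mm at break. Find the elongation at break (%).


Formula: Elongation (%) = ((L_break - L0) / L0) * 100
Step 1: Extension = 350 - 337 = 13 mm
Step 2: Elongation = (13 / 337) * 100
Step 3: Elongation = 0.038576 * 100 = 3.8576% ≈ 3.9%

3.9%


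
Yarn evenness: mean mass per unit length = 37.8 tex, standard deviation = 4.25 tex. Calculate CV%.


Formula: CV% = (standard deviation / mean) * 100
Step 1: Ratio = 4.25 / 37.8 = 0.112434
Step 2: CV% = 0.112434 * 100 = 11.2434% ≈ 11.2%

11.2%


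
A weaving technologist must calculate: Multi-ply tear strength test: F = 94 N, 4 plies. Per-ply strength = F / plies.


Formula: Per-ply strength = Total force / Number of plies
Per-ply = 94 N / 4
Per-ply = 23.5 N

23.5 N


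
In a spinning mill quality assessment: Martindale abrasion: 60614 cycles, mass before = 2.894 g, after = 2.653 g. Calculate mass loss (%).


Formula: Mass loss% = ((m_before - m_after) / m_before) * 100
Step 1: Mass loss = 2.894 - 2.653 = 0.241 g
Step 2: Ratio = 0.241 / 2.894 = 0.0832757
Step 3: Mass loss% = 0.0832757 * 100 = 8.32757% ≈ 8.33%

8.33%


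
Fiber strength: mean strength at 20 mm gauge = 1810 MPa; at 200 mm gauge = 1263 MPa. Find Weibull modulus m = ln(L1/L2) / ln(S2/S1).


Formula: m = ln(L1/L2) / ln(S2/S1)
Step 1: ln(L1/L2) = ln(20/200) = -2.30259
Step 2: S2/S1 = 1263/1810 = 0.69779
Step 3: ln(S2/S1) = ln(0.69779) = -0.35984
Step 4: m = -2.30259 / -0.35984 = 6.40

6.40 (Weibull m)


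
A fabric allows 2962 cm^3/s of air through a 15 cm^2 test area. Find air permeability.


Formula: Air Permeability = Airflow / Test Area
AP = 2962 cm^3/s / 15 cm^2
AP = 197.5 cm^3/s/cm^2

197.5 cm^3/s/cm^2


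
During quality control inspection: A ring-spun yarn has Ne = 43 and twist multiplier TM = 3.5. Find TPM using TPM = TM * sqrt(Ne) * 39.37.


Formula: TPM = TM * sqrt(Ne) * 39.37
Step 1: sqrt(Ne) = sqrt(43) = 6.5574
Step 2: TM * sqrt(Ne) = 3.5 * 6.5574 = 22.9509
Step 3: TPM = 22.9509 * 39.37 = 904 twists/m

904 twists/m


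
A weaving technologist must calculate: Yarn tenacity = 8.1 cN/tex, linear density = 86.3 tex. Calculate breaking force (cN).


Formula: Breaking force = Tenacity * Linear density
F = 8.1 cN/tex * 86.3 tex
F = 699.03 cN

699.03 cN


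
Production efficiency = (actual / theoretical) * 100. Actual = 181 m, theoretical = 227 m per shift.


Formula: Efficiency% = (Actual output / Theoretical output) * 100
Efficiency% = (181 / 227) * 100
Efficiency% = 0.797357 * 100 = 79.7357% ≈ 79.7%

79.7%


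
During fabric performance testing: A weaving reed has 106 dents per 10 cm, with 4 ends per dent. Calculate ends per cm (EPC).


Formula: EPC = (dents per 10 cm * ends per dent) / 10
Step 1: Total ends per 10 cm = 106 * 4 = 424
Step 2: EPC = 424 / 10 = 42.4 ends/cm

42.4 ends/cm


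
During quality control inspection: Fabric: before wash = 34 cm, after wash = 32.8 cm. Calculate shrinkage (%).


Formula: Shrinkage% = ((L_before - L_after) / L_before) * 100
Step 1: Shrinkage = 34 - 32.8 = 1.2 cm
Step 2: Shrinkage% = (1.2 / 34) * 100
Step 3: Shrinkage% = 0.035294 * 100 = 3.5294% ≈ 3.5%

3.5%


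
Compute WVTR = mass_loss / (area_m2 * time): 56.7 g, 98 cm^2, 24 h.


Formula: WVTR = mass_loss / (area * time)
Step 1: Convert area: 98 cm^2 = 0.0098 m^2
Step 2: WVTR = 56.7 g / (0.0098 m^2 * 24 h)
Step 3: WVTR = 56.7 / 0.2352 = 241.1 g/m^2/h

241.1 g/m^2/h


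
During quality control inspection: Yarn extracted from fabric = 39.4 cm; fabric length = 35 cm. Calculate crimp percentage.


Formula: Crimp% = ((L_yarn - L_fabric) / L_fabric) * 100
Step 1: Extension = 39.4 - 35 = 4.4 cm
Step 2: Crimp% = (4.4 / 35) * 100
Step 3: Crimp% = 0.125714 * 100 = 12.5714% ≈ 12.6%

12.6%


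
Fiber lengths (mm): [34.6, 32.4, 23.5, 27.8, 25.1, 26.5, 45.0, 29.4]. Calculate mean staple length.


Formula: Mean = sum of lengths / count
Sum = 34.6 + 32.4 + 23.5 + 27.8 + 25.1 + 26.5 + 45.0 + 29.4
Sum = 244.3 mm
Mean = 244.3 / 8 = 30.54 mm

30.54 mm


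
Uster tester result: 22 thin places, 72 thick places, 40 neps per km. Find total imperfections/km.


Formula: Total = thin places + thick places + neps
Total = 22 + 72 + 40
Total = 134 imperfections/km

134 imperfections/km


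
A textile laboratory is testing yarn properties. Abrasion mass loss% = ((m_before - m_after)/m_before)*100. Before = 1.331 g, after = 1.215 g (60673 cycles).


Formula: Mass loss% = ((m_before - m_after) / m_before) * 100
Step 1: Mass loss = 1.331 - 1.215 = 0.116 g
Step 2: Ratio = 0.116 / 1.331 = 0.0871525
Step 3: Mass loss% = 0.0871525 * 100 = 8.71525% ≈ 8.72%

8.72%


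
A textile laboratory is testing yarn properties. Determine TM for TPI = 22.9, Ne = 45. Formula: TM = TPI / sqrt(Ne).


Formula: TM = TPI / sqrt(Ne)
Step 1: sqrt(Ne) = sqrt(45) = 6.7082
Step 2: TM = 22.9 / 6.7082 = 3.41

3.41 TM


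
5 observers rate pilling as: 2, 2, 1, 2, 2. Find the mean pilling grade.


Formula: Mean = sum / count
Sum = 2 + 2 + 1 + 2 + 2 = 9
Mean = 9 / 5 = 1.8

1.8


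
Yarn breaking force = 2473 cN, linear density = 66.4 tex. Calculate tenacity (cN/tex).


Formula: Tenacity = Breaking force / Linear density
Tenacity = 2473 cN / 66.4 tex
Tenacity = 37.24 cN/tex

37.24 cN/tex


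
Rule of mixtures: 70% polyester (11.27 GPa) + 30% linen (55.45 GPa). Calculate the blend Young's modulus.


Formula: Blend property = (fraction_A * property_A) + (fraction_B * property_B)
Step 1: Contribution A = 70/100 * 11.27 GPa = 7.889 GPa
Step 2: Contribution B = 30/100 * 55.45 GPa = 16.635 GPa
Step 3: Blend Young's modulus = 7.889 + 16.635 = 24.524 GPa

24.524 GPa


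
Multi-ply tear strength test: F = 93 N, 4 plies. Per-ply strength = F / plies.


Formula: Per-ply strength = Total force / Number of plies
Per-ply = 93 N / 4
Per-ply = 23.25 N

23.25 N


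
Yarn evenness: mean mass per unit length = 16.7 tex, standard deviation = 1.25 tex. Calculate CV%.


Formula: CV% = (standard deviation / mean) * 100
Step 1: Ratio = 1.25 / 16.7 = 0.07485
Step 2: CV% = 0.07485 * 100 = 7.485% ≈ 7.5%

7.5%


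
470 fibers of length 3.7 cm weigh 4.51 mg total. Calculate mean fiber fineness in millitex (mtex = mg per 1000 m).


Formula: fineness (mtex) = mass (mg) / total length (km) = (mass_mg / total_length_m) * 1000
Step 1: Convert fiber length: 3.7 cm = 0.037 m
Step 2: Total fiber length = 470 * 0.037 = 17.39 m
Step 3: Linear density = 4.51 mg / 17.39 m = 0.2593 mg/m
Step 4: fineness = 0.2593 * 1000 = 259.3 mtex

259.3 mtex


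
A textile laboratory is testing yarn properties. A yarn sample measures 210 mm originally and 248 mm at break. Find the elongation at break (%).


Formula: Elongation (%) = ((L_break - L0) / L0) * 100
Step 1: Extension = 248 - 210 = 38 mm
Step 2: Elongation = (38 / 210) * 100
Step 3: Elongation = 0.180952 * 100 = 18.0952% ≈ 18.1%

18.1%


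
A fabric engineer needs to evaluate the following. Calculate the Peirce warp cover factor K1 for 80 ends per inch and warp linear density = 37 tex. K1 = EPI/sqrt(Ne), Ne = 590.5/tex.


Formula: K1 = EPI / sqrt(Ne), with Ne = 590.5 / tex_warp
Step 1: Ne = 590.5 / 37 = 15.959
Step 2: sqrt(Ne) = sqrt(15.959) = 3.9949
Step 3: K1 = 80 / 3.9949 = 20.0

20.0


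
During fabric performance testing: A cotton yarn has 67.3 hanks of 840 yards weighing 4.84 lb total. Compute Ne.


Formula: Ne = hanks / mass_lb
Substituting: Ne = 67.3 / 4.84
Ne = 13.9

13.9 Ne


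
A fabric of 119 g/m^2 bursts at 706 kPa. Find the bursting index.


Formula: Bursting Index = Bursting Strength / Fabric GSM
BI = 706 kPa / 119 g/m^2
BI = 5.933 kPa/(g/m^2)

5.933 kPa/(g/m^2)


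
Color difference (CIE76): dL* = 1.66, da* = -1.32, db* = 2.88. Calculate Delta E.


Formula: Delta E = sqrt(dL*^2 + da*^2 + db*^2)
Step 1: dL*^2 = 1.66^2 = 2.7556
Step 2: da*^2 = (-1.32)^2 = 1.7424
Step 3: db*^2 = 2.88^2 = 8.2944
Step 4: Sum = 2.7556 + 1.7424 + 8.2944 = 12.7924
Step 5: Delta E = sqrt(12.7924) = 3.58

3.58 Delta E


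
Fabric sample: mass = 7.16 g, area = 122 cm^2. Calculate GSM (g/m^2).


Formula: GSM = mass_g / area_m2
Step 1: Convert area: 122 cm^2 = 122 / 10000 = 0.0122 m^2
Step 2: GSM = 7.16 g / 0.0122 m^2 = 586.9 g/m^2

586.9 g/m^2


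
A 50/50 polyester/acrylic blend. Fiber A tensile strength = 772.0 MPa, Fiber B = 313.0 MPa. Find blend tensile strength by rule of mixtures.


Formula: Blend property = (fraction_A * property_A) + (fraction_B * property_B)
Step 1: Contribution A = 50/100 * 772.0 MPa = 386.0 MPa
Step 2: Contribution B = 50/100 * 313.0 MPa = 156.5 MPa
Step 3: Blend tensile strength = 386.0 + 156.5 = 542.5 MPa

542.5 MPa


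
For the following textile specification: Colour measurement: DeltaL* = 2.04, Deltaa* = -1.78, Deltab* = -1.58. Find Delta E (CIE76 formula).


Formula: Delta E = sqrt(dL*^2 + da*^2 + db*^2)
Step 1: dL*^2 = 2.04^2 = 4.1616
Step 2: da*^2 = (-1.78)^2 = 3.1684
Step 3: db*^2 = (-1.58)^2 = 2.4964
Step 4: Sum = 4.1616 + 3.1684 + 2.4964 = 9.8264
Step 5: Delta E = sqrt(9.8264) = 3.13

3.13 Delta E


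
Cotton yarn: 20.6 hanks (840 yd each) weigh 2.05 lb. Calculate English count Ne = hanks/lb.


Formula: Ne = hanks / mass_lb
Substituting: Ne = 20.6 / 2.05
Ne = 10.0

10.0 Ne


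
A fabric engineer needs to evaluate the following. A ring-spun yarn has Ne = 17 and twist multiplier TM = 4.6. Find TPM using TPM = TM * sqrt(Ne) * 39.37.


Formula: TPM = TM * sqrt(Ne) * 39.37
Step 1: sqrt(Ne) = sqrt(17) = 4.1231
Step 2: TM * sqrt(Ne) = 4.6 * 4.1231 = 18.9663
Step 3: TPM = 18.9663 * 39.37 = 747 twists/m

747 twists/m


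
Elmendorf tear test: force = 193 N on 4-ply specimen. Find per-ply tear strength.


Formula: Per-ply strength = Total force / Number of plies
Per-ply = 193 N / 4
Per-ply = 48.25 N

48.25 N


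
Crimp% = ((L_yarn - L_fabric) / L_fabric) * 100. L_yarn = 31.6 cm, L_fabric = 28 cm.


Formula: Crimp% = ((L_yarn - L_fabric) / L_fabric) * 100
Step 1: Extension = 31.6 - 28 = 3.6 cm
Step 2: Crimp% = (3.6 / 28) * 100
Step 3: Crimp% = 0.128571 * 100 = 12.8571% ≈ 12.9%

12.9%


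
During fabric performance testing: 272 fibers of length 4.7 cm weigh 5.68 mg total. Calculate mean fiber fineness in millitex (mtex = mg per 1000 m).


Formula: fineness (mtex) = mass (mg) / total length (km) = (mass_mg / total_length_m) * 1000
Step 1: Convert fiber length: 4.7 cm = 0.047 m
Step 2: Total fiber length = 272 * 0.047 = 12.784 m
Step 3: Linear density = 5.68 mg / 12.784 m = 0.4443 mg/m
Step 4: fineness = 0.4443 * 1000 = 444.3 mtex

444.3 mtex


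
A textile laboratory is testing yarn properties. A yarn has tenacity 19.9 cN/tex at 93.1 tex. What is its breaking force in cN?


Formula: Breaking force = Tenacity * Linear density
F = 19.9 cN/tex * 93.1 tex
F = 1852.69 cN

1852.69 cN


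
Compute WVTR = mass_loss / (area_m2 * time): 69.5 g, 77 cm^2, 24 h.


Formula: WVTR = mass_loss / (area * time)
Step 1: Convert area: 77 cm^2 = 0.0077 m^2
Step 2: WVTR = 69.5 g / (0.0077 m^2 * 24 h)
Step 3: WVTR = 69.5 / 0.1848 = 376.1 g/m^2/h

376.1 g/m^2/h


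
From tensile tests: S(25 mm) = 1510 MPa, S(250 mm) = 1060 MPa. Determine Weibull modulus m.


Formula: m = ln(L1/L2) / ln(S2/S1)
Step 1: ln(L1/L2) = ln(25/250) = -2.30259
Step 2: S2/S1 = 1060/1510 = 0.70199
Step 3: ln(S2/S1) = ln(0.70199) = -0.35384
Step 4: m = -2.30259 / -0.35384 = 6.51

6.51 (Weibull m)


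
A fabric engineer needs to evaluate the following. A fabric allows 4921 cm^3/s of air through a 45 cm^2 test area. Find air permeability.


Formula: Air Permeability = Airflow / Test Area
AP = 4921 cm^3/s / 45 cm^2
AP = 109.4 cm^3/s/cm^2

109.4 cm^3/s/cm^2


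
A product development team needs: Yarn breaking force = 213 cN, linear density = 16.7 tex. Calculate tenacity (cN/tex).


Formula: Tenacity = Breaking force / Linear density
Tenacity = 213 cN / 16.7 tex
Tenacity = 12.75 cN/tex

12.75 cN/tex


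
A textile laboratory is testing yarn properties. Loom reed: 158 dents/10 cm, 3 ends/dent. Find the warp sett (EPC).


Formula: EPC = (dents per 10 cm * ends per dent) / 10
Step 1: Total ends per 10 cm = 158 * 3 = 474
Step 2: EPC = 474 / 10 = 47.4 ends/cm

47.4 ends/cm


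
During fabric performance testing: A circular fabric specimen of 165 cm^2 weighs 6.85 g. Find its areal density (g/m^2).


Formula: GSM = mass_g / area_m2
Step 1: Convert area: 165 cm^2 = 165 / 10000 = 0.0165 m^2
Step 2: GSM = 6.85 g / 0.0165 m^2 = 415.2 g/m^2

415.2 g/m^2


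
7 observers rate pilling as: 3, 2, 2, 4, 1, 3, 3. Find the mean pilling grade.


Formula: Mean = sum / count
Sum = 3 + 2 + 2 + 4 + 1 + 3 + 3 = 18
Mean = 18 / 7 = 2.6

2.6


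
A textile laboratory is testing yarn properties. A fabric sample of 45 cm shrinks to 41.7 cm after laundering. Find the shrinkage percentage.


Formula: Shrinkage% = ((L_before - L_after) / L_before) * 100
Step 1: Shrinkage = 45 - 41.7 = 3.3 cm
Step 2: Shrinkage% = (3.3 / 45) * 100
Step 3: Shrinkage% = 0.073333 * 100 = 7.3333% ≈ 7.3%

7.3%


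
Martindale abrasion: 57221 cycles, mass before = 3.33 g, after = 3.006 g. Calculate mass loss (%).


Formula: Mass loss% = ((m_before - m_after) / m_before) * 100
Step 1: Mass loss = 3.33 - 3.006 = 0.324 g
Step 2: Ratio = 0.324 / 3.33 = 0.0972973
Step 3: Mass loss% = 0.0972973 * 100 = 9.72973% ≈ 9.73%

9.73%


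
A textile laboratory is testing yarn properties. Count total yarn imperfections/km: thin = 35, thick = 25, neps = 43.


Formula: Total = thin places + thick places + neps
Total = 35 + 25 + 43
Total = 103 imperfections/km

103 imperfections/km


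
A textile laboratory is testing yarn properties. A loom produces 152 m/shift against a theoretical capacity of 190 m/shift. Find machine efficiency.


Formula: Efficiency% = (Actual output / Theoretical output) * 100
Efficiency% = (152 / 190) * 100
Efficiency% = 0.8 * 100 = 80.0%

80.0%


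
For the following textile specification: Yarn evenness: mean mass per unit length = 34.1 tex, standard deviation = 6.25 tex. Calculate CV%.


Formula: CV% = (standard deviation / mean) * 100
Step 1: Ratio = 6.25 / 34.1 = 0.183284
Step 2: CV% = 0.183284 * 100 = 18.3284% ≈ 18.3%

18.3%


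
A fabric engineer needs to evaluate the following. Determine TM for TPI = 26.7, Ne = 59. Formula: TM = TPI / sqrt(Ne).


Formula: TM = TPI / sqrt(Ne)
Step 1: sqrt(Ne) = sqrt(59) = 7.6811
Step 2: TM = 26.7 / 7.6811 = 3.48

3.48 TM


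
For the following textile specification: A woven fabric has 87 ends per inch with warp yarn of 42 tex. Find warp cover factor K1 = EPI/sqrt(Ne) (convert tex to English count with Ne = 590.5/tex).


Formula: K1 = EPI / sqrt(Ne), with Ne = 590.5 / tex_warp
Step 1: Ne = 590.5 / 42 = 14.06
Step 2: sqrt(Ne) = sqrt(14.06) = 3.7497
Step 3: K1 = 87 / 3.7497 = 23.2

23.2


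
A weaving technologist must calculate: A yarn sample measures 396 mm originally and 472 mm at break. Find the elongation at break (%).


Formula: Elongation (%) = ((L_break - L0) / L0) * 100
Step 1: Extension = 472 - 396 = 76 mm
Step 2: Elongation = (76 / 396) * 100
Step 3: Elongation = 0.191919 * 100 = 19.1919% ≈ 19.2%

19.2%


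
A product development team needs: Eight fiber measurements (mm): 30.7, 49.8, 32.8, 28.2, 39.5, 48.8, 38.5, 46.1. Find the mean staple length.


Formula: Mean = sum of lengths / count
Sum = 30.7 + 49.8 + 32.8 + 28.2 + 39.5 + 48.8 + 38.5 + 46.1
Sum = 314.4 mm
Mean = 314.4 / 8 = 39.30 mm

39.30 mm


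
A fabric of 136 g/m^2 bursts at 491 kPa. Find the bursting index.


Formula: Bursting Index = Bursting Strength / Fabric GSM
BI = 491 kPa / 136 g/m^2
BI = 3.610 kPa/(g/m^2)

3.610 kPa/(g/m^2)


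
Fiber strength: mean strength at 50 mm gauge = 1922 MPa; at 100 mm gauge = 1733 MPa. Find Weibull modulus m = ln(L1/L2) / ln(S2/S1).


Formula: m = ln(L1/L2) / ln(S2/S1)
Step 1: ln(L1/L2) = ln(50/100) = -0.69315
Step 2: S2/S1 = 1733/1922 = 0.90166
Step 3: ln(S2/S1) = ln(0.90166) = -0.10352
Step 4: m = -0.69315 / -0.10352 = 6.70

6.70 (Weibull m)


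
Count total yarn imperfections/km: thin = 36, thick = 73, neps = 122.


Formula: Total = thin places + thick places + neps
Total = 36 + 73 + 122
Total = 231 imperfections/km

231 imperfections/km


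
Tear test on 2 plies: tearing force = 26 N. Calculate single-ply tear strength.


Formula: Per-ply strength = Total force / Number of plies
Per-ply = 26 N / 2
Per-ply = 13 N

13 N


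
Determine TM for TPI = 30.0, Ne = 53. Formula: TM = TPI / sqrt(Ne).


Formula: TM = TPI / sqrt(Ne)
Step 1: sqrt(Ne) = sqrt(53) = 7.2801
Step 2: TM = 30.0 / 7.2801 = 4.12

4.12 TM


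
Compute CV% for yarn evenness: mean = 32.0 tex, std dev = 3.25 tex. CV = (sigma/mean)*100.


Formula: CV% = (standard deviation / mean) * 100
Step 1: Ratio = 3.25 / 32.0 = 0.101563
Step 2: CV% = 0.101563 * 100 = 10.1563% ≈ 10.2%

10.2%


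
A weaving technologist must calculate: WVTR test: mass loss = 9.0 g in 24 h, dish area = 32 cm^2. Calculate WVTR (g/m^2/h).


Formula: WVTR = mass_loss / (area * time)
Step 1: Convert area: 32 cm^2 = 0.0032 m^2
Step 2: WVTR = 9.0 g / (0.0032 m^2 * 24 h)
Step 3: WVTR = 9.0 / 0.0768 = 117.2 g/m^2/h

117.2 g/m^2/h


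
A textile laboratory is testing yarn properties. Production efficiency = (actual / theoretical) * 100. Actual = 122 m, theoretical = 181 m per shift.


Formula: Efficiency% = (Actual output / Theoretical output) * 100
Efficiency% = (122 / 181) * 100
Efficiency% = 0.674033 * 100 = 67.4033% ≈ 67.4%

67.4%


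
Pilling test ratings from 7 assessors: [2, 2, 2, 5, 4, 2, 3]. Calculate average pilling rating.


Formula: Mean = sum / count
Sum = 2 + 2 + 2 + 5 + 4 + 2 + 3 = 20
Mean = 20 / 7 = 2.9

2.9


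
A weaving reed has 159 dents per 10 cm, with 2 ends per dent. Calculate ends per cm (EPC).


Formula: EPC = (dents per 10 cm * ends per dent) / 10
Step 1: Total ends per 10 cm = 159 * 2 = 318
Step 2: EPC = 318 / 10 = 31.8 ends/cm

31.8 ends/cm


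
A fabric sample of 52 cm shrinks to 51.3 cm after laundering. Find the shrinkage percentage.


Formula: Shrinkage% = ((L_before - L_after) / L_before) * 100
Step 1: Shrinkage = 52 - 51.3 = 0.7 cm
Step 2: Shrinkage% = (0.7 / 52) * 100
Step 3: Shrinkage% = 0.013462 * 100 = 1.3462% ≈ 1.3%

1.3%


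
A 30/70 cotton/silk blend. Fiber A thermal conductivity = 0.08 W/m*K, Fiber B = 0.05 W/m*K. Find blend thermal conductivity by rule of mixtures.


Formula: Blend property = (fraction_A * property_A) + (fraction_B * property_B)
Step 1: Contribution A = 30/100 * 0.08 W/m*K = 0.024 W/m*K
Step 2: Contribution B = 70/100 * 0.05 W/m*K = 0.035 W/m*K
Step 3: Blend thermal conductivity = 0.024 + 0.035 = 0.059 W/m*K

0.059 W/m*K


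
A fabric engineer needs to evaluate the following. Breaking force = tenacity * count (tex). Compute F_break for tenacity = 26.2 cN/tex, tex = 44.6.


Formula: Breaking force = Tenacity * Linear density
F = 26.2 cN/tex * 44.6 tex
F = 1168.52 cN

1168.52 cN


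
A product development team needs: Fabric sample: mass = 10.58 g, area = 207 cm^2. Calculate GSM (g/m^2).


Formula: GSM = mass_g / area_m2
Step 1: Convert area: 207 cm^2 = 207 / 10000 = 0.0207 m^2
Step 2: GSM = 10.58 g / 0.0207 m^2 = 511.1 g/m^2

511.1 g/m^2
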